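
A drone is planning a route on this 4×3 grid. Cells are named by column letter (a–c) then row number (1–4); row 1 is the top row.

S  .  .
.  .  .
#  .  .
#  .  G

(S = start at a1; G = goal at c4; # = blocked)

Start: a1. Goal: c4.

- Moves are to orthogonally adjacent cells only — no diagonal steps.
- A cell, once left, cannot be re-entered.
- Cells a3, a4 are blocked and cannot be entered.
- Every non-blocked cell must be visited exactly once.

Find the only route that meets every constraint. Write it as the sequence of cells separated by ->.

Need to visit all 10 open cells exactly once, starting at a1 and ending at c4.
Cell b4 has only two open neighbours (b3 and c4), so the path must pass straight through it: one of those is the cell it's entered from and the other is where it exits.
Route from a1: down to a2, right to b2, up to b1, right to c1, 2× down (reaching c3), left to b3, down to b4, right to c4 — 9 moves in all.
Check: all 10 open cells covered.

a1 -> a2 -> b2 -> b1 -> c1 -> c2 -> c3 -> b3 -> b4 -> c4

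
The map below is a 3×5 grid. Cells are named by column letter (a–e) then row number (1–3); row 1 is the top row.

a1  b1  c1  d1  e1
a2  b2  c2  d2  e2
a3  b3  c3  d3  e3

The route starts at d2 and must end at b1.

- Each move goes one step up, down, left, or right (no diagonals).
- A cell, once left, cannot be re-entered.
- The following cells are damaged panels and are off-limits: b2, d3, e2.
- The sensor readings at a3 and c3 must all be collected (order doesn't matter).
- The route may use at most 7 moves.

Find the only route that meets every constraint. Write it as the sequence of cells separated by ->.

d2 -> c2 -> c3 -> b3 -> a3 -> a2 -> a1 -> b1

The budget equals the shortest possible length, so every move has to be on a shortest route through the required cells.
Route from d2: left to c2, down to c3, 2× left (reaching a3), 2× up (reaching a1), right to b1 — 7 moves in all.
Check: all required cells visited; 7 ≤ 7 moves.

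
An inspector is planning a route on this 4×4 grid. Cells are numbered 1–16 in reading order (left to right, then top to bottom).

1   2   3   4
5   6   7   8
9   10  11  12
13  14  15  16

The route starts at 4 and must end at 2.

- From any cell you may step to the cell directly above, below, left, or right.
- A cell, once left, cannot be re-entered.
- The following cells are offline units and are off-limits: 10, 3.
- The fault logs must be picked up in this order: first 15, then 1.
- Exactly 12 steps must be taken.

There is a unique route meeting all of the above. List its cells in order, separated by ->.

4 -> 8 -> 7 -> 11 -> 12 -> 16 -> 15 -> 14 -> 13 -> 9 -> 5 -> 1 -> 2

The waypoints must appear in the order 15, 1, with no cell reused.
Route from 4: down 1 to 8, left 1 to 7, down 1 to 11, right 1 to 12, down 1 to 16, left 3 to 13, up 3 to 1, right 1 to 2 — 12 moves in all.
Check: order respected (15 at step 6, 1 at step 11); 12 moves as required.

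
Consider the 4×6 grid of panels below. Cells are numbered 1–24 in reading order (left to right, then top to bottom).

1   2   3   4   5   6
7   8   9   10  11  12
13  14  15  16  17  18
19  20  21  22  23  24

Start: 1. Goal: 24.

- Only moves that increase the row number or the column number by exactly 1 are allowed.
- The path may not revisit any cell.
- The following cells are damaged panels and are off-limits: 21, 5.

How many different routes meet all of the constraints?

42

A right/down-only route from 1 to 24 makes exactly 3 down-moves and 5 right-moves in some order.
With no other constraints that would be C(8,3) = 56 routes.
Subtract routes through each blocked cell (inclusion–exclusion for overlaps): − through 5: 4 − through 21: 10 → 42.
That gives 42 routes.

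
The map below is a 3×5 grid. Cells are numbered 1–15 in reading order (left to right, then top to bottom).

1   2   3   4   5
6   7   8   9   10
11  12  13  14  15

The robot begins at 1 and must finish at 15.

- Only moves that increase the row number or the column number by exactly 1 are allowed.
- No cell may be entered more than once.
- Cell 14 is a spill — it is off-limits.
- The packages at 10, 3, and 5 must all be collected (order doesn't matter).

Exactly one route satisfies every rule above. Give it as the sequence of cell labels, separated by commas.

Moves only go right or down, so the column and row indices never decrease.
Route from 1: right 4 to 5, down 2 to 15 — 6 moves in all.
Check: all required cells visited.

1, 2, 3, 4, 5, 10, 15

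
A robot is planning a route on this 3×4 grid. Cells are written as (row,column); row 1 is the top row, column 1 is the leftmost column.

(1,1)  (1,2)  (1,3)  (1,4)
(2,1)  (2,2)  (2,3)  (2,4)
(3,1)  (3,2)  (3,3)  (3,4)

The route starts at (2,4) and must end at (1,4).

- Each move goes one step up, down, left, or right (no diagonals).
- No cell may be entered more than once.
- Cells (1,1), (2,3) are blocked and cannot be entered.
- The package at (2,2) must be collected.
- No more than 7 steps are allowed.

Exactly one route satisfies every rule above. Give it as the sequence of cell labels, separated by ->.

The 7-move cap with required stops at (2,2) leaves no slack for detours.
Route from (2,4): down 1 to (3,4), left 2 to (3,2), up 2 to (1,2), right 2 to (1,4) — 7 moves in all.
Check: all required cells visited; 7 ≤ 7 moves.

(2,4) -> (3,4) -> (3,3) -> (3,2) -> (2,2) -> (1,2) -> (1,3) -> (1,4)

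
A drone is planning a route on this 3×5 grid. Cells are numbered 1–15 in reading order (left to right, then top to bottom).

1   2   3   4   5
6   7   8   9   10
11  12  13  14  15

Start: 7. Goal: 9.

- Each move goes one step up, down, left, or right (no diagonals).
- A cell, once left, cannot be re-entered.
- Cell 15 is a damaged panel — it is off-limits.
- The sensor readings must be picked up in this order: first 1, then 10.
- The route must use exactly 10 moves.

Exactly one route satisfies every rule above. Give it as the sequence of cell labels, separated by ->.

The waypoints must appear in the order 1, 10, with no cell reused.
Route from 7: down to 12, left to 11, 2× up (reaching 1), 4× right (reaching 5), down to 10, left to 9 — 10 moves in all.
Check: order respected (1 at step 4, 10 at step 9); 10 moves as required.

7 -> 12 -> 11 -> 6 -> 1 -> 2 -> 3 -> 4 -> 5 -> 10 -> 9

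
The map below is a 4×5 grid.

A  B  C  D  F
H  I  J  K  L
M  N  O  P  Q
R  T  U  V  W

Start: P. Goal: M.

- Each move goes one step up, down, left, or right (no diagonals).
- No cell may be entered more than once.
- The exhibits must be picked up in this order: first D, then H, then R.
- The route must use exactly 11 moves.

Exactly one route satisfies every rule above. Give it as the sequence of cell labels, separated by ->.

The waypoints must appear in the order D, H, R, with no cell reused.
Route from P: 2× up (reaching D), 3× left (reaching A), down to H, right to I, 2× down (reaching T), left to R, up to M — 11 moves in all.
Check: order respected (D at step 2, H at step 6, R at step 10); 11 moves as required.

P -> K -> D -> C -> B -> A -> H -> I -> N -> T -> R -> M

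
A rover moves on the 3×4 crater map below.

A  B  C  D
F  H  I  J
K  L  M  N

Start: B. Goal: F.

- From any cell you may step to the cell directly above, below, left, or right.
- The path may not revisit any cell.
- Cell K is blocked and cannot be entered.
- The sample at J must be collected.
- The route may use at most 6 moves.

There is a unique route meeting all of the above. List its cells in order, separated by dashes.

The budget equals the shortest possible length, so every move has to be on a shortest route through the required cells.
Route from B: right 2 to D, down 1 to J, left 3 to F — 6 moves in all.
Check: all required cells visited; 6 ≤ 6 moves.

B - C - D - J - I - H - F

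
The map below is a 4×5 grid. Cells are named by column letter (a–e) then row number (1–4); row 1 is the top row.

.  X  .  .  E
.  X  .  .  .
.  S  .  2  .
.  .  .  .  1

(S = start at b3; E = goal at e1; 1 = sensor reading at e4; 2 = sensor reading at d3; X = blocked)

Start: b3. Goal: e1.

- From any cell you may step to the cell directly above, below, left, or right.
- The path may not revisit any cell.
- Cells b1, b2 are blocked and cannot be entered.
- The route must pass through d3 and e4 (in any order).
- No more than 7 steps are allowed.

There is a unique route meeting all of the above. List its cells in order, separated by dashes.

b3 - c3 - d3 - d4 - e4 - e3 - e2 - e1

The budget equals the shortest possible length, so every move has to be on a shortest route through the required cells.
Route from b3: right 2 to d3, down 1 to d4, right 1 to e4, up 3 to e1 — 7 moves in all.
Check: all required cells visited; 7 ≤ 7 moves.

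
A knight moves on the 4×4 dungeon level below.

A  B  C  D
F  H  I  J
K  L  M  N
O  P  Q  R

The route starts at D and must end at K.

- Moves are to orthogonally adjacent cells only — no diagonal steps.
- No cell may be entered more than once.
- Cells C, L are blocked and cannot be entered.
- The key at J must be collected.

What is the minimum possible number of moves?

5

Any route passes through J somewhere between D and K. Summing Manhattan distances along the two legs (D → J → K) gives a lower bound of 1 + 4 = 5 moves.
A route of 5 moves achieves this: D → J → I → H → F → K.
Since 5 matches the lower bound, it is optimal.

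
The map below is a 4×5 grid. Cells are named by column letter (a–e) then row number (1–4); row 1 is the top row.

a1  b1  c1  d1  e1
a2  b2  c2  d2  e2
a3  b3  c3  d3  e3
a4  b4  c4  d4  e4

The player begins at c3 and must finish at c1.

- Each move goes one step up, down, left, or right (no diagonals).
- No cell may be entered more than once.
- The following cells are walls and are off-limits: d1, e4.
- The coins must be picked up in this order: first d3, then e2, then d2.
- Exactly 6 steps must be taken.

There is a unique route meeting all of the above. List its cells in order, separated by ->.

The waypoints must appear in the order d3, e2, d2, with no cell reused.
Route from c3: right 2 to e3, up 1 to e2, left 2 to c2, up 1 to c1 — 6 moves in all.
Check: order respected (d3 at step 1, e2 at step 3, d2 at step 4); 6 moves as required.

c3 -> d3 -> e3 -> e2 -> d2 -> c2 -> c1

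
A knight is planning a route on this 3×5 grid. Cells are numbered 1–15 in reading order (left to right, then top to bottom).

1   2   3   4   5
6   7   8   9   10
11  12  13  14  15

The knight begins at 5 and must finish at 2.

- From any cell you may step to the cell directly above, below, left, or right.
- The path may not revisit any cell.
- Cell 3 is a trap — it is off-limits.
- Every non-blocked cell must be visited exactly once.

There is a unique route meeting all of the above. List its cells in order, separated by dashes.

5 - 4 - 9 - 10 - 15 - 14 - 13 - 8 - 7 - 12 - 11 - 6 - 1 - 2

Need to visit all 14 open cells exactly once, starting at 5 and ending at 2.
Cell 1 has only two open neighbours (6 and 2), so the path must pass straight through it: one of those is the cell it's entered from and the other is where it exits.
Route from 5: left 1 to 4, down 1 to 9, right 1 to 10, down 1 to 15, left 2 to 13, up 1 to 8, left 1 to 7, down 1 to 12, left 1 to 11, up 2 to 1, right 1 to 2 — 13 moves in all.
Check: all 14 open cells covered.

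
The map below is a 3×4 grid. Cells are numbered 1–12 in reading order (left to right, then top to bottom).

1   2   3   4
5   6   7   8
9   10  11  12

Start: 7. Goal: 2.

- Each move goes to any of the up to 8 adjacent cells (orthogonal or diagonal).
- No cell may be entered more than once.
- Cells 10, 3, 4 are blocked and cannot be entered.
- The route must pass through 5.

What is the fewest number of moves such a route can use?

3

Any route passes through 5 somewhere between 7 and 2. Summing Chebyshev distances along the two legs (7 → 5 → 2) gives a lower bound of 2 + 1 = 3 moves.
A route of 3 moves achieves this: 7 → 6 → 5 → 2.
Since 3 matches the lower bound, it is optimal.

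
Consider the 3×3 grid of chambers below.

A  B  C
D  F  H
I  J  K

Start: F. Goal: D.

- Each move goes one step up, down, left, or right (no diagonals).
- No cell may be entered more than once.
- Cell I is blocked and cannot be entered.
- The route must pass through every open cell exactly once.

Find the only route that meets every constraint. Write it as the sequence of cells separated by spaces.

F J K H C B A D

Need to visit all 8 open cells exactly once, starting at F and ending at D.
Cell A has only two open neighbours (D and B), so the path must pass straight through it: one of those is the cell it's entered from and the other is where it exits.
Route from F: down 1 to J, right 1 to K, up 2 to C, left 2 to A, down 1 to D — 7 moves in all.
Check: all 8 open cells covered.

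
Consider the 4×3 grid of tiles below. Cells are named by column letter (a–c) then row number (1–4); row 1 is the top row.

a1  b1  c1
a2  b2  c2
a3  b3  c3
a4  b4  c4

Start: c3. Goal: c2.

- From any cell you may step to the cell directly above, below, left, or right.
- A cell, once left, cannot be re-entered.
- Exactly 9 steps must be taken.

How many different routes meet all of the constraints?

11

Need simple routes of exactly 9 moves from c3 to c2 (Manhattan distance 1, so 4 moves are spent on a detour and 4 undoing it).
Branch systematically from the start, pruning whenever the remaining move budget drops below the Manhattan distance to c2 or differs from it in parity. Grouping the completions by first move — via c4: 8; via b3: 3 (no valid completion starts via c2) — and summing: 8 + 3 = 11.
That gives 11 routes.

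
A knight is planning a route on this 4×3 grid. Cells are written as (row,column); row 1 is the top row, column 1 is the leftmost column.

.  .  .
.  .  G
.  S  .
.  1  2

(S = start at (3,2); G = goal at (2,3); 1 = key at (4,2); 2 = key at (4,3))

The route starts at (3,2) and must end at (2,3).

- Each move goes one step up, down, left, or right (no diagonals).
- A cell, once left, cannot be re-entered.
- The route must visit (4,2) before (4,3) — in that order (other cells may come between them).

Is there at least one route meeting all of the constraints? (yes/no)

yes

One route that works: (3,2) → (4,2) → (4,3) → (3,3) → (2,3).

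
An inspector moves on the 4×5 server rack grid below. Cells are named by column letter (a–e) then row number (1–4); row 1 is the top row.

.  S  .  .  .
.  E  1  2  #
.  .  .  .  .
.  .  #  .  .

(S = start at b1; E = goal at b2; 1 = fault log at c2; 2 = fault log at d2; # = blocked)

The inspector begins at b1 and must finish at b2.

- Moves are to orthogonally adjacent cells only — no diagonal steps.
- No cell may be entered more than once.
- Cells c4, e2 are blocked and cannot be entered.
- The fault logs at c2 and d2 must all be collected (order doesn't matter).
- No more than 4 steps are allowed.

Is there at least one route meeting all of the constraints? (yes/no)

Even ignoring the no-revisit rule, getting from b1 to b2, taking the cheapest ordering b1 → c2 → d2 → b2 needs at least 2 + 1 + 2 = 5 moves (Manhattan distance per leg), which exceeds the 4-move limit.

no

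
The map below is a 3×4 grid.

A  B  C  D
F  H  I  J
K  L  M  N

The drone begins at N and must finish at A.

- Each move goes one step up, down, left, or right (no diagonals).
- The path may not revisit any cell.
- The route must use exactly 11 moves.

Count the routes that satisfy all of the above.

4

Need simple routes of exactly 11 moves from N to A (Manhattan distance 5, so 3 moves are spent on a detour and 3 undoing it).
Enumerating: N J D C I M L K F H B A | N J D C B H I M L K F A | N M I J D C B H L K F A | N M L K F H I J D C B A.
That gives 4 routes.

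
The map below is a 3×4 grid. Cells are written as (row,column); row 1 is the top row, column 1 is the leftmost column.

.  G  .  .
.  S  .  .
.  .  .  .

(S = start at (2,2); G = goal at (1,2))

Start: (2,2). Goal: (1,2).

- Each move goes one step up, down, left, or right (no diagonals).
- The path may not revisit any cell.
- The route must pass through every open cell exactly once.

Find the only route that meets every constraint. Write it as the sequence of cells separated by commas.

(2,2), (2,3), (1,3), (1,4), (2,4), (3,4), (3,3), (3,2), (3,1), (2,1), (1,1), (1,2)

Need to visit all 12 open cells exactly once, starting at (2,2) and ending at (1,2).
Cell (1,4) has only two open neighbours ((2,4) and (1,3)), so the path must pass straight through it: one of those is the cell it's entered from and the other is where it exits.
Route from (2,2): right to (2,3), up to (1,3), right to (1,4), 2× down (reaching (3,4)), 3× left (reaching (3,1)), 2× up (reaching (1,1)), right to (1,2) — 11 moves in all.
Check: all 12 open cells covered.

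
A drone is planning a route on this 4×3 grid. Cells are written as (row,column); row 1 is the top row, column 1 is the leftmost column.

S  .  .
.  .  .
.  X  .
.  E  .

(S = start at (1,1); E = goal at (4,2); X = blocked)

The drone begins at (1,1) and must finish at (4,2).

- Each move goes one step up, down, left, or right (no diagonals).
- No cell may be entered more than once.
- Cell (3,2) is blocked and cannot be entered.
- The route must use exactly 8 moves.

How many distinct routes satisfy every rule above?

2

Need simple routes of exactly 8 moves from (1,1) to (4,2) (Manhattan distance 4, so 2 moves are spent on a detour and 2 undoing it).
Enumerating: (1,1) (2,1) (2,2) (1,2) (1,3) (2,3) (3,3) (4,3) (4,2) | (1,1) (1,2) (1,3) (2,3) (2,2) (2,1) (3,1) (4,1) (4,2).
That gives 2 routes.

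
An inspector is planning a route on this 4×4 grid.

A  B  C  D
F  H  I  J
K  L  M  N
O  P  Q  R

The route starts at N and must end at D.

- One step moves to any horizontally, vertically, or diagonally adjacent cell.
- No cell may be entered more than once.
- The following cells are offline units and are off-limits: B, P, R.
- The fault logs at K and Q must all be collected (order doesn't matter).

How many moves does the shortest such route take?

Any route passes through K and Q in some order between N and D. Summing Chebyshev distances along each leg and taking the cheapest ordering (N → Q → K → D) gives a lower bound of 1 + 2 + 3 = 6 moves.
A route of 6 moves achieves this: N → Q → L → K → H → C → D.
Since 6 matches the lower bound, it is optimal.

6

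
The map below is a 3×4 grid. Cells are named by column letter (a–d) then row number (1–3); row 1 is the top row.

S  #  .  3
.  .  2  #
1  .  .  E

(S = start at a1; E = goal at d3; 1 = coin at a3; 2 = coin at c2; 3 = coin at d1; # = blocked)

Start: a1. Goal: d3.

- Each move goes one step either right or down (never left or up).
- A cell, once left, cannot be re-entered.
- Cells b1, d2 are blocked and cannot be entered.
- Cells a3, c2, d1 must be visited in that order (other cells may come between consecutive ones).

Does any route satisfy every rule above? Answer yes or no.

no

c2 lies above a3, so going from a3 to c2 would need an upward move — but moves only go right/down, so a3 cannot be visited before c2.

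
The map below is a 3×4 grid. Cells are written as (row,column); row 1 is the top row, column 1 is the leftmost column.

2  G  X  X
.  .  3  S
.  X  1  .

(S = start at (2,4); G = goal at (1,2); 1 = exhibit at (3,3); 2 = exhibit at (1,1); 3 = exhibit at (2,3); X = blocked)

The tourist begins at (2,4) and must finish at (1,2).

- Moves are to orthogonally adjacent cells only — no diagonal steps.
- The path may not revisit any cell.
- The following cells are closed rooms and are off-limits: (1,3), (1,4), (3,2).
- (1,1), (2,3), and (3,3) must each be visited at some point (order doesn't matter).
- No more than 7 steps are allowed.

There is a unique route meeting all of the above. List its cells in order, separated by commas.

(2,4), (3,4), (3,3), (2,3), (2,2), (2,1), (1,1), (1,2)

The budget equals the shortest possible length, so every move has to be on a shortest route through the required cells.
Route from (2,4): down 1 to (3,4), left 1 to (3,3), up 1 to (2,3), left 2 to (2,1), up 1 to (1,1), right 1 to (1,2) — 7 moves in all.
Check: all required cells visited; 7 ≤ 7 moves.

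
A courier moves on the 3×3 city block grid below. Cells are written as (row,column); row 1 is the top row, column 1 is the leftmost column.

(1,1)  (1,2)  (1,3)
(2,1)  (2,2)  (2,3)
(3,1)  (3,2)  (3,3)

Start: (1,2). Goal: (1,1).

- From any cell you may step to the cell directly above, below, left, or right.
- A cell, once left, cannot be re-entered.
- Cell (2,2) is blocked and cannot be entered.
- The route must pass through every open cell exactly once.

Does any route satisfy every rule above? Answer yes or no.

One route that works: (1,2) → (1,3) → (2,3) → (3,3) → (3,2) → (3,1) → (2,1) → (1,1).

yes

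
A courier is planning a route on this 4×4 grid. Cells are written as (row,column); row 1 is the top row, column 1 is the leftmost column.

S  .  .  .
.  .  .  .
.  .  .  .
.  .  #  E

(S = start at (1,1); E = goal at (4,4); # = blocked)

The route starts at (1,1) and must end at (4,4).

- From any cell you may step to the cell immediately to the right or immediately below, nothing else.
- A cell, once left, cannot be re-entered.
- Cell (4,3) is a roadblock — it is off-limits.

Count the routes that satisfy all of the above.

A right/down-only route from (1,1) to (4,4) makes exactly 3 down-moves and 3 right-moves in some order.
With no other constraints that would be C(6,3) = 20 routes.
Subtract routes through each blocked cell (inclusion–exclusion for overlaps): − through (4,3): 10 → 10.
That gives 10 routes.

10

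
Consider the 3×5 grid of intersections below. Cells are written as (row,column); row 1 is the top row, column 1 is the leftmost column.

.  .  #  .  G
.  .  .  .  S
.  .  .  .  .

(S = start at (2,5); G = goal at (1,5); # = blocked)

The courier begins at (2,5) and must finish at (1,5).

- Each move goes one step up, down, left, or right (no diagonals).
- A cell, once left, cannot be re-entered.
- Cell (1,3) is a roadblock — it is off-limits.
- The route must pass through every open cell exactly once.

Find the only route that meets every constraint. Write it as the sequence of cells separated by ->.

(2,5) -> (3,5) -> (3,4) -> (3,3) -> (3,2) -> (3,1) -> (2,1) -> (1,1) -> (1,2) -> (2,2) -> (2,3) -> (2,4) -> (1,4) -> (1,5)

Need to visit all 14 open cells exactly once, starting at (2,5) and ending at (1,5).
Cell (1,1) has only two open neighbours ((2,1) and (1,2)), so the path must pass straight through it: one of those is the cell it's entered from and the other is where it exits.
Route from (2,5): down 1 to (3,5), left 4 to (3,1), up 2 to (1,1), right 1 to (1,2), down 1 to (2,2), right 2 to (2,4), up 1 to (1,4), right 1 to (1,5) — 13 moves in all.
Check: all 14 open cells covered.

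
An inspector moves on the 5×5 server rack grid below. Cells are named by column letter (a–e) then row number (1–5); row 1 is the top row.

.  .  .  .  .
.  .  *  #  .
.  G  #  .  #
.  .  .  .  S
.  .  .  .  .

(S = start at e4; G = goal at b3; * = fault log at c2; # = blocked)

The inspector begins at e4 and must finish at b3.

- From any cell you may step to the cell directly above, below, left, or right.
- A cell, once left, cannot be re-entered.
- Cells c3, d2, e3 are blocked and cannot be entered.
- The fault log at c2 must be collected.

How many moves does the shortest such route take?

Any route passes through c2 somewhere between e4 and b3. Summing Manhattan distances along the two legs (e4 → c2 → b3) gives a lower bound of 4 + 2 = 6 moves.
That bound ignores the blocked cells. Measuring each leg by the fewest moves that actually steer around them (e4→c2: 6; c2→b3: 2) raises the lower bound to 8.
The shortest route satisfying every rule uses 12 moves: e4 → d4 → c4 → b4 → a4 → a3 → a2 → a1 → b1 → c1 → c2 → b2 → b3.
The no-revisit rule (legs can't share cells) pushes the minimum above the 8-move bound; an exhaustive check rules out every length from 8 to 11 (on a 4-connected grid the length of any start-to-goal walk has the same parity as the Manhattan bound, so only lengths 8, 10, 12, … need checking), leaving 12 as the minimum.

12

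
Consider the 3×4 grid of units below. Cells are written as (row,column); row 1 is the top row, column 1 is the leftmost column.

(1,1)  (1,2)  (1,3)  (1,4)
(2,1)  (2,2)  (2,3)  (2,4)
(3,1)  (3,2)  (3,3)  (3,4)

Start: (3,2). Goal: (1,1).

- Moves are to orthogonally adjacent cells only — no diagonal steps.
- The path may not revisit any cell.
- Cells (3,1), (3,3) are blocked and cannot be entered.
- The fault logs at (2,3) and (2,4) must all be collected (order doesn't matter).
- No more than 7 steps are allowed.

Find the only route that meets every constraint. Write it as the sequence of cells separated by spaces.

(3,2) (2,2) (2,3) (2,4) (1,4) (1,3) (1,2) (1,1)

The budget equals the shortest possible length, so every move has to be on a shortest route through the required cells.
Route from (3,2): up to (2,2), 2× right (reaching (2,4)), up to (1,4), 3× left (reaching (1,1)) — 7 moves in all.
Check: all required cells visited; 7 ≤ 7 moves.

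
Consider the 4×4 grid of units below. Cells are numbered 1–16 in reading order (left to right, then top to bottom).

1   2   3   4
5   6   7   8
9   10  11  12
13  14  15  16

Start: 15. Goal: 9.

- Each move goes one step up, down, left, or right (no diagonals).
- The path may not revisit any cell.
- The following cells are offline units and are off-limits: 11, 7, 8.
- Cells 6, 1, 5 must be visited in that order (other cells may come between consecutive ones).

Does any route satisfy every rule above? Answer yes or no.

One route that works: 15 → 14 → 10 → 6 → 2 → 1 → 5 → 9.

yes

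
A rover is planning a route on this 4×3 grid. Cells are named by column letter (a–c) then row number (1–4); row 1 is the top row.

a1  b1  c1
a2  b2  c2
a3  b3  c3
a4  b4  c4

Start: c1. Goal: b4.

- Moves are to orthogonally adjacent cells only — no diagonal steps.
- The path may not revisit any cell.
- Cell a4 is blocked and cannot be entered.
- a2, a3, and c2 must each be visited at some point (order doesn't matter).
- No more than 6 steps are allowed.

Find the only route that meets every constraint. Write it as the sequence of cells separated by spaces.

c1 c2 b2 a2 a3 b3 b4

The 6-move cap with required stops at a2, a3, c2 leaves no slack for detours.
Route from c1: down 1 to c2, left 2 to a2, down 1 to a3, right 1 to b3, down 1 to b4 — 6 moves in all.
Check: all required cells visited; 6 ≤ 6 moves.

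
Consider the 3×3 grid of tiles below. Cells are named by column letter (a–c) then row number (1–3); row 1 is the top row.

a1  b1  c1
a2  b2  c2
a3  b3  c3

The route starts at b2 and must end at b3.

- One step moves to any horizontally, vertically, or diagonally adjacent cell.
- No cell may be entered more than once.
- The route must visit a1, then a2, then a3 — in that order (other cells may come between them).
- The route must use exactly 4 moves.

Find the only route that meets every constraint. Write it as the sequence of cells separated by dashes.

b2 - a1 - a2 - a3 - b3

The waypoints must appear in the order a1, a2, a3, with no cell reused.
Route from b2: up-left 1 to a1, down 2 to a3, right 1 to b3 — 4 moves in all.
Check: order respected (a1 at step 1, a2 at step 2, a3 at step 3); 4 moves as required.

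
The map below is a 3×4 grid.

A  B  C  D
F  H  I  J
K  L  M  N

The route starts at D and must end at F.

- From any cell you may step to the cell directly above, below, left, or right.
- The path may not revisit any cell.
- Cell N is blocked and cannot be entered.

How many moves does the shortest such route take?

4

The Manhattan distance from D to F is |1−2| + |4−1| = 4, so at least 4 moves are needed.
A route of 4 moves achieves this: D → J → I → H → F.
Since 4 matches the lower bound, it is optimal.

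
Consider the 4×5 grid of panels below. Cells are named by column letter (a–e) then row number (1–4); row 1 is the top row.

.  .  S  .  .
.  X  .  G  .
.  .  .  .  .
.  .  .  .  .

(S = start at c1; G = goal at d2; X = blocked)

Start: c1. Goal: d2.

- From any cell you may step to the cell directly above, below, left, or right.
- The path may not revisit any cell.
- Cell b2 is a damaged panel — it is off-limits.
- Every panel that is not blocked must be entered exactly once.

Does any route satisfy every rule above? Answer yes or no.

no

Colour the cells like a checkerboard: each orthogonal step flips colour, so a Hamiltonian route alternates colours. Here there are 9 cells of one colour and 10 of the other, with start on the same colour as the goal — the counts and endpoints can't be arranged into an alternating sequence of length 19, so no Hamiltonian route exists.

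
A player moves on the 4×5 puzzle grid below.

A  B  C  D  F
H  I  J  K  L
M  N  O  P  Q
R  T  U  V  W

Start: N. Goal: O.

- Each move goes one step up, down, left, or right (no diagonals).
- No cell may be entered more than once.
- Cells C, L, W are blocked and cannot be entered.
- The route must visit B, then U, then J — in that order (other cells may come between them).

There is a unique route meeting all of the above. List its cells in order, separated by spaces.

N I B A H M R T U V P K J O

The waypoints must appear in the order B, U, J, with no cell reused.
Route from N: 2× up (reaching B), left to A, 3× down (reaching R), 3× right (reaching V), 2× up (reaching K), left to J, down to O — 13 moves in all.
Check: order respected (B at step 2, U at step 8, J at step 12).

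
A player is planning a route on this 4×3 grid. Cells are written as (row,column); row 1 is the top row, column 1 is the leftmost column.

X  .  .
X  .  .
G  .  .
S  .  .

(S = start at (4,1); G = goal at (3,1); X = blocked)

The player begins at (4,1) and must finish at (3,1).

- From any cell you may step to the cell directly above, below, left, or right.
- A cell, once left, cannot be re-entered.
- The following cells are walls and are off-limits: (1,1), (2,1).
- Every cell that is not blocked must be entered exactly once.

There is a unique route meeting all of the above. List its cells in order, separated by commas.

Need to visit all 10 open cells exactly once, starting at (4,1) and ending at (3,1).
Cell (1,2) has only two open neighbours ((2,2) and (1,3)), so the path must pass straight through it: one of those is the cell it's entered from and the other is where it exits.
Route from (4,1): 2× right (reaching (4,3)), 3× up (reaching (1,3)), left to (1,2), 2× down (reaching (3,2)), left to (3,1) — 9 moves in all.
Check: all 10 open cells covered.

(4,1), (4,2), (4,3), (3,3), (2,3), (1,3), (1,2), (2,2), (3,2), (3,1)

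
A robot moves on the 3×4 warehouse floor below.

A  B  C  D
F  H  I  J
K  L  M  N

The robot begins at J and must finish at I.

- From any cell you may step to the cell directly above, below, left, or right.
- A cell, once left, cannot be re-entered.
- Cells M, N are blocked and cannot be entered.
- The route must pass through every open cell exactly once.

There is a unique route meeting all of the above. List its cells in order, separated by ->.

J -> D -> C -> B -> A -> F -> K -> L -> H -> I

Need to visit all 10 open cells exactly once, starting at J and ending at I.
Route from J: up to D, 3× left (reaching A), 2× down (reaching K), right to L, up to H, right to I — 9 moves in all.
Check: all 10 open cells covered.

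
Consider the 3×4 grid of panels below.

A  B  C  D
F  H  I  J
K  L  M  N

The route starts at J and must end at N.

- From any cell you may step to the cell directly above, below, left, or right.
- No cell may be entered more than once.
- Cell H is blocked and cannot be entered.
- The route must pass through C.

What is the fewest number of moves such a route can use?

Any route passes through C somewhere between J and N. Summing Manhattan distances along the two legs (J → C → N) gives a lower bound of 2 + 3 = 5 moves.
A route of 5 moves achieves this: J → D → C → I → M → N.
Since 5 matches the lower bound, it is optimal.

5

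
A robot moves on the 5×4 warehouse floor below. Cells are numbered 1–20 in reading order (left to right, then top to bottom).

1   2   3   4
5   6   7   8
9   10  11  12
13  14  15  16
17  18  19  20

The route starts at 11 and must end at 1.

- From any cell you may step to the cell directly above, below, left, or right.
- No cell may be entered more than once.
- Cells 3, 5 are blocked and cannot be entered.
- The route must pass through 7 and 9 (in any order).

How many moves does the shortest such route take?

12

Any route passes through 7 and 9 in some order between 11 and 1. Summing Manhattan distances along each leg and taking the cheapest ordering (11 → 7 → 9 → 1) gives a lower bound of 1 + 3 + 2 = 6 moves.
That bound ignores the blocked cells. Measuring each leg by the fewest moves that actually steer around them (11→7: 1; 7→9: 3; 9→1: 4) raises the lower bound to 8.
The shortest route satisfying every rule uses 12 moves: 11 → 7 → 8 → 12 → 16 → 15 → 14 → 13 → 9 → 10 → 6 → 2 → 1.
The bound of 8 isn't tight here; checking systematically, no route of length 8 through 11 satisfies every constraint (on a 4-connected grid the length of any start-to-goal walk has the same parity as the Manhattan bound, so only lengths 8, 10, 12, … need checking), so 12 is the minimum.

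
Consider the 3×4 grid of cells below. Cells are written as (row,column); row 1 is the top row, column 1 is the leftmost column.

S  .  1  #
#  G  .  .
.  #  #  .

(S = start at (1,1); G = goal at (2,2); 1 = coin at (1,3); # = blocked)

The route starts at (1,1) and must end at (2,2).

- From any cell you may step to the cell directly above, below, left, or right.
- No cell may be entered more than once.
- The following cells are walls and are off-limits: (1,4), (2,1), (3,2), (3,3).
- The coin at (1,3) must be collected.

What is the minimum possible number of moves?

Any route passes through (1,3) somewhere between (1,1) and (2,2). Summing Manhattan distances along the two legs ((1,1) → (1,3) → (2,2)) gives a lower bound of 2 + 2 = 4 moves.
A route of 4 moves achieves this: (1,1) → (1,2) → (1,3) → (2,3) → (2,2).
Since 4 matches the lower bound, it is optimal.

4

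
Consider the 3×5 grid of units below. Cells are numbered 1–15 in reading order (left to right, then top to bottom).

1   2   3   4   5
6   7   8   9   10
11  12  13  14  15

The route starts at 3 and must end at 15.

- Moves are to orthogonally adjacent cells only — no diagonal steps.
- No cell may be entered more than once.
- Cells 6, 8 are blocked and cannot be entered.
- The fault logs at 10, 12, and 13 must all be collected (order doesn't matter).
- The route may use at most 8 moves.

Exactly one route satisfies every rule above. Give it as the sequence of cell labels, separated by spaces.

3 2 7 12 13 14 9 10 15

The 8-move cap with required stops at 10, 12, 13 leaves no slack for detours.
Route from 3: left to 2, 2× down (reaching 12), 2× right (reaching 14), up to 9, right to 10, down to 15 — 8 moves in all.
Check: all required cells visited; 8 ≤ 8 moves.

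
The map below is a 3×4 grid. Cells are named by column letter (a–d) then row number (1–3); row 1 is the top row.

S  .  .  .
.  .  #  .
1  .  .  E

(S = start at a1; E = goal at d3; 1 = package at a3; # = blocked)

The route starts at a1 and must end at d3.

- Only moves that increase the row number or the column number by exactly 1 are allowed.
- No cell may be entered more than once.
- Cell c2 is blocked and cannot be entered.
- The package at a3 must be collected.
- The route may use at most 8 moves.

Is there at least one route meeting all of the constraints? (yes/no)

yes

One route that works: a1 → a2 → a3 → b3 → c3 → d3.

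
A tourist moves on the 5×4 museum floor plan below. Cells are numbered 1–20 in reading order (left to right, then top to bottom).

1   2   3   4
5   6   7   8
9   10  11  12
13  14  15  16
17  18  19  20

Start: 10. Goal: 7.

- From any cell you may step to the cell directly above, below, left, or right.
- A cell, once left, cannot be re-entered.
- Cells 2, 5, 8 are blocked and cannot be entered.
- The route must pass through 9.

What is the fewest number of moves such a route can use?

6

Any route passes through 9 somewhere between 10 and 7. Summing Manhattan distances along the two legs (10 → 9 → 7) gives a lower bound of 1 + 3 = 4 moves.
The shortest route satisfying every rule uses 6 moves: 10 → 9 → 13 → 14 → 15 → 11 → 7.
The bound of 4 isn't tight here; checking systematically, no route of length 4 through 5 satisfies every constraint, so 6 is the minimum.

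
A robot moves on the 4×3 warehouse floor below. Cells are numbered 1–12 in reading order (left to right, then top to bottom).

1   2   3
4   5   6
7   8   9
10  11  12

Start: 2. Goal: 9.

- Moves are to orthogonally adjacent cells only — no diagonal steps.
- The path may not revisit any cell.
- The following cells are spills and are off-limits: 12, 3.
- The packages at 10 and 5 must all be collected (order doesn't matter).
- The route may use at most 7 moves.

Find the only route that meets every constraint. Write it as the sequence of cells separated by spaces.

2 5 4 7 10 11 8 9

The budget equals the shortest possible length, so every move has to be on a shortest route through the required cells.
Route from 2: down 1 to 5, left 1 to 4, down 2 to 10, right 1 to 11, up 1 to 8, right 1 to 9 — 7 moves in all.
Check: all required cells visited; 7 ≤ 7 moves.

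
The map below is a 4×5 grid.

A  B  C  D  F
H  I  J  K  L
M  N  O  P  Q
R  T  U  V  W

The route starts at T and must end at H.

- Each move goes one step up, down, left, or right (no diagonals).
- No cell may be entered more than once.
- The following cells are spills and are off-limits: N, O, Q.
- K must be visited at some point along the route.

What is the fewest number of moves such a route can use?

Any route passes through K somewhere between T and H. Summing Manhattan distances along the two legs (T → K → H) gives a lower bound of 4 + 3 = 7 moves.
A route of 7 moves achieves this: T → U → V → P → K → J → I → H.
Since 7 matches the lower bound, it is optimal.

7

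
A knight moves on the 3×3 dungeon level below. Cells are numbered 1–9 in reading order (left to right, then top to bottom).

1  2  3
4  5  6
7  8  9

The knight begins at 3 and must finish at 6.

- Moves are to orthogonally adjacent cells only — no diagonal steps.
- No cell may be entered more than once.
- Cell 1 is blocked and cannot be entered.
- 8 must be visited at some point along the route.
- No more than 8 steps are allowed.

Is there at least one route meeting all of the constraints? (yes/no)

One route that works: 3 → 2 → 5 → 8 → 9 → 6.

yes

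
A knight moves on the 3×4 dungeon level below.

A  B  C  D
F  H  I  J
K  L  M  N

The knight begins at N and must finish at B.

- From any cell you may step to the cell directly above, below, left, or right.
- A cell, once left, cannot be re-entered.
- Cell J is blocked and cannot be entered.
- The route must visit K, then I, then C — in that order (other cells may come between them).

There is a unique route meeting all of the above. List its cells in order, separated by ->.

N -> M -> L -> K -> F -> H -> I -> C -> B

The waypoints must appear in the order K, I, C, with no cell reused.
Route from N: left 3 to K, up 1 to F, right 2 to I, up 1 to C, left 1 to B — 8 moves in all.
Check: order respected (K at step 3, I at step 6, C at step 7).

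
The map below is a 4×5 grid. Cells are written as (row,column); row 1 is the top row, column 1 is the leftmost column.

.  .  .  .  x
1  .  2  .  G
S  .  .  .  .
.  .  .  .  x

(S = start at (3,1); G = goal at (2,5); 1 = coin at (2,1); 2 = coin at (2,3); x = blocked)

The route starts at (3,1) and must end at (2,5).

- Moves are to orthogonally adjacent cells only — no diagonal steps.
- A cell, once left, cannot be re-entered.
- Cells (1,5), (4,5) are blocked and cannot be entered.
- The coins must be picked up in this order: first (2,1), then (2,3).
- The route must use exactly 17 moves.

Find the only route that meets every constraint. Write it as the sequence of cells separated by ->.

The waypoints must appear in the order (2,1), (2,3), with no cell reused.
Route from (3,1): down 1 to (4,1), right 1 to (4,2), up 2 to (2,2), left 1 to (2,1), up 1 to (1,1), right 3 to (1,4), down 1 to (2,4), left 1 to (2,3), down 2 to (4,3), right 1 to (4,4), up 1 to (3,4), right 1 to (3,5), up 1 to (2,5) — 17 moves in all.
Check: order respected (1 at step 5, 2 at step 11); 17 moves as required.

(3,1) -> (4,1) -> (4,2) -> (3,2) -> (2,2) -> (2,1) -> (1,1) -> (1,2) -> (1,3) -> (1,4) -> (2,4) -> (2,3) -> (3,3) -> (4,3) -> (4,4) -> (3,4) -> (3,5) -> (2,5)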